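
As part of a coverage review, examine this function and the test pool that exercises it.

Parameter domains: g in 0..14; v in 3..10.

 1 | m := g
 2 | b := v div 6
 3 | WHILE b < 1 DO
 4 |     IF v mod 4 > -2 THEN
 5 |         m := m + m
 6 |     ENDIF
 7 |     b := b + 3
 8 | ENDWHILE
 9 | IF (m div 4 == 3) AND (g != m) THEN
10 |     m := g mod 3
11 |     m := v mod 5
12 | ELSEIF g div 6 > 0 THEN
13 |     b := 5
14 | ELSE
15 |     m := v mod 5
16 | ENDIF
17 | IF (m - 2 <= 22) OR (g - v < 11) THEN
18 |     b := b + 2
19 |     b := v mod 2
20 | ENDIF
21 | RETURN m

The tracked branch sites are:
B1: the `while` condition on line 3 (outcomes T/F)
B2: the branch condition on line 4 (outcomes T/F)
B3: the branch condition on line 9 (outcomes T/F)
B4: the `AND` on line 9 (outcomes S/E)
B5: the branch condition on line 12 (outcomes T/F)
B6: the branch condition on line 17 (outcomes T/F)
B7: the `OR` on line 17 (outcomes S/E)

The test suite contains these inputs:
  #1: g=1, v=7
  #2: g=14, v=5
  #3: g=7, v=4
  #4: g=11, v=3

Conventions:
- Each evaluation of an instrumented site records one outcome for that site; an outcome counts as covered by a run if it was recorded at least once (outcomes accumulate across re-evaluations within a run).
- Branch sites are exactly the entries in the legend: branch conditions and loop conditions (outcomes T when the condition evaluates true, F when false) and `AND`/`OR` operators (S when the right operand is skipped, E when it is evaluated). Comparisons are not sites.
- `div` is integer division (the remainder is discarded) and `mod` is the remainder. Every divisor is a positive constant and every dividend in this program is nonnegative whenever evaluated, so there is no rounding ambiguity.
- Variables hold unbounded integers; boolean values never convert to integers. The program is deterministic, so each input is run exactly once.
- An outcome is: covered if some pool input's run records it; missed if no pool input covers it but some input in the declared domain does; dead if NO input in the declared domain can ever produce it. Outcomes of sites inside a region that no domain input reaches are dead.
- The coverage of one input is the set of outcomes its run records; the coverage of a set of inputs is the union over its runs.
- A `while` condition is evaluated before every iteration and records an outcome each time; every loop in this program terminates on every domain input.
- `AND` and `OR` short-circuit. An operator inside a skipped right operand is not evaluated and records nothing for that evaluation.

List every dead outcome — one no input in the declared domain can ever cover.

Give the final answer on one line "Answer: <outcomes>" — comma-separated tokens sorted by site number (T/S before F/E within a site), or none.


sweeping the full domain (120 inputs) for each outcome:
  B2=F: no domain input ever produces it -> dead
  reachable outcomes have witnesses, e.g. B1=T (e.g. g=0, v=3), B1=F (e.g. g=0, v=3), B2=T (e.g. g=0, v=3), B3=T (e.g. g=6, v=3)
Answer: B2=F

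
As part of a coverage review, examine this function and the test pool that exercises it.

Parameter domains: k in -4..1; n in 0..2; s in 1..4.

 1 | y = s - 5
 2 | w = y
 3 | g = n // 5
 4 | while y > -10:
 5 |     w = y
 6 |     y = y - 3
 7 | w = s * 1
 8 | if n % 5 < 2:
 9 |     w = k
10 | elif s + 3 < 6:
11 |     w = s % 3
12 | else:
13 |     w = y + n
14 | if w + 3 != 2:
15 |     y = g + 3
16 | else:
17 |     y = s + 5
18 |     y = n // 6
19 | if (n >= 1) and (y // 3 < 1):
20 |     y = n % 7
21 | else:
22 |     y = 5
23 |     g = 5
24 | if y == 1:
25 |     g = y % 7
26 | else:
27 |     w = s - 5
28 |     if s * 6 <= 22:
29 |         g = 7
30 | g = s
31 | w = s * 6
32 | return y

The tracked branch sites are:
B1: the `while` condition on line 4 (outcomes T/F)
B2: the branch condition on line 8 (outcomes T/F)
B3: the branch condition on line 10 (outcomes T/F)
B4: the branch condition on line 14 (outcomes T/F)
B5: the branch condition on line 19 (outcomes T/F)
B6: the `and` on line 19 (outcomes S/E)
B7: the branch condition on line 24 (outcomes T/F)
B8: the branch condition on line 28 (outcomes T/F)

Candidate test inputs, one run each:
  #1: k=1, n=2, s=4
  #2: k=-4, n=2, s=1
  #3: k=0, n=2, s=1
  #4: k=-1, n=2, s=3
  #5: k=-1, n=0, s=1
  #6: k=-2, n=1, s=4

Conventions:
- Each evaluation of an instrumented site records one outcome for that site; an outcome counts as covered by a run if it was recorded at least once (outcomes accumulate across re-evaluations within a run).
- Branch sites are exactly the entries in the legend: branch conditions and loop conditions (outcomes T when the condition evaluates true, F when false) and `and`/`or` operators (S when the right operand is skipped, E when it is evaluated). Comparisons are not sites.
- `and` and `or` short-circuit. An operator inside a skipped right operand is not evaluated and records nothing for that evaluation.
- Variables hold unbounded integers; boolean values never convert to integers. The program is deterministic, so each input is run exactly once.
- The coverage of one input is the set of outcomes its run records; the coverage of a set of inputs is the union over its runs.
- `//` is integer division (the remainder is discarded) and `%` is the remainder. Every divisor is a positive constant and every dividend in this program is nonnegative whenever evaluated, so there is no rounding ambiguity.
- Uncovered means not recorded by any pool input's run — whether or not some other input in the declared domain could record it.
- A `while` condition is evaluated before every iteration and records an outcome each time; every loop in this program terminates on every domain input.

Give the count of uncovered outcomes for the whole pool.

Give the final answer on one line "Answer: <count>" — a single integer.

test 1 (k=1, n=2, s=4) hits B1=T, B1=F, B2=F, B3=F, B4=T, B5=F, B6=E, B7=F, B8=F
test 2 (k=-4, n=2, s=1) hits B1=T, B1=F, B2=F, B3=T, B4=T, B5=F, B6=E, B7=F, B8=T
test 3 (k=0, n=2, s=1) hits B1=T, B1=F, B2=F, B3=T, B4=T, B5=F, B6=E, B7=F, B8=T
test 4 (k=-1, n=2, s=3) hits B1=T, B1=F, B2=F, B3=F, B4=T, B5=F, B6=E, B7=F, B8=T
test 5 (k=-1, n=0, s=1) hits B1=T, B1=F, B2=T, B4=F, B5=F, B6=S, B7=F, B8=T
test 6 (k=-2, n=1, s=4) hits B1=T, B1=F, B2=T, B4=T, B5=F, B6=E, B7=F, B8=F
union over the pool: B1=T, B1=F, B2=T, B2=F, B3=T, B3=F, B4=T, B4=F, B5=F, B6=S, B6=E, B7=F, B8=T, B8=F
uncovered (2 of 16): B5=T, B7=T

Answer: 2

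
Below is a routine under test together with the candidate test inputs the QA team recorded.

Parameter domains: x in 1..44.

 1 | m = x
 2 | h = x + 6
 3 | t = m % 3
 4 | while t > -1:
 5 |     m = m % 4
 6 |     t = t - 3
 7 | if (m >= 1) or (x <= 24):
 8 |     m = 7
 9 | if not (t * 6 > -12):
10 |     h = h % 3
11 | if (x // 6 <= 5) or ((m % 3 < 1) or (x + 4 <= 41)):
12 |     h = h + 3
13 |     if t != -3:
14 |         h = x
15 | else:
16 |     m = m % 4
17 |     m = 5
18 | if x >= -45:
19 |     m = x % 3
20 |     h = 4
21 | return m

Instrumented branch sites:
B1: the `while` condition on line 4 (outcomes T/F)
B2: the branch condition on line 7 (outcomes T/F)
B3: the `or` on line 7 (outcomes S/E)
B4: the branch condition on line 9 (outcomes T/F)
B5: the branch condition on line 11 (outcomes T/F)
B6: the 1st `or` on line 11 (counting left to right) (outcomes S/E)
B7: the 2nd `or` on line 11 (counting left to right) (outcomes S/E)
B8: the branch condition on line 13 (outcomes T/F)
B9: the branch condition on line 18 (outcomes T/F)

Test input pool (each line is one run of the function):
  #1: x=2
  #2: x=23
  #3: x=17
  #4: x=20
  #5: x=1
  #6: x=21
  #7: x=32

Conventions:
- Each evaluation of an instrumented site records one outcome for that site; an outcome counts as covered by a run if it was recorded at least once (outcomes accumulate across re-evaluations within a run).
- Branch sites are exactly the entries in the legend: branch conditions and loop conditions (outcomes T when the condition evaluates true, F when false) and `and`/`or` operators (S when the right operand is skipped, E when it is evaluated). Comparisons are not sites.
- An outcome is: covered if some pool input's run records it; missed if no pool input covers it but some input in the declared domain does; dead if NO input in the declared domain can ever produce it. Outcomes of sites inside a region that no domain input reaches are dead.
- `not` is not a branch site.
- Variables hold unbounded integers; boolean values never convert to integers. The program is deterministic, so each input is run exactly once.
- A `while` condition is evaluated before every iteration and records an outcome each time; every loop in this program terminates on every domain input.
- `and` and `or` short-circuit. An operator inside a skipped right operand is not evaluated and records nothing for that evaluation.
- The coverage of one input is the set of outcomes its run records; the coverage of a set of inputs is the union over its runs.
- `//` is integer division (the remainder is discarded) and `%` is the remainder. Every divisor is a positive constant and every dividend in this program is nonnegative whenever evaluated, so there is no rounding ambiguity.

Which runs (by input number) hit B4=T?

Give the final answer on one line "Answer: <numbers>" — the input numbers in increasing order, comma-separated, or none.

input #1 (x=2): never hits B4=T
input #2 (x=23): never hits B4=T
input #3 (x=17): never hits B4=T
input #4 (x=20): never hits B4=T
input #5 (x=1): hits B4=T
input #6 (x=21): hits B4=T
input #7 (x=32): never hits B4=T

Answer: 5, 6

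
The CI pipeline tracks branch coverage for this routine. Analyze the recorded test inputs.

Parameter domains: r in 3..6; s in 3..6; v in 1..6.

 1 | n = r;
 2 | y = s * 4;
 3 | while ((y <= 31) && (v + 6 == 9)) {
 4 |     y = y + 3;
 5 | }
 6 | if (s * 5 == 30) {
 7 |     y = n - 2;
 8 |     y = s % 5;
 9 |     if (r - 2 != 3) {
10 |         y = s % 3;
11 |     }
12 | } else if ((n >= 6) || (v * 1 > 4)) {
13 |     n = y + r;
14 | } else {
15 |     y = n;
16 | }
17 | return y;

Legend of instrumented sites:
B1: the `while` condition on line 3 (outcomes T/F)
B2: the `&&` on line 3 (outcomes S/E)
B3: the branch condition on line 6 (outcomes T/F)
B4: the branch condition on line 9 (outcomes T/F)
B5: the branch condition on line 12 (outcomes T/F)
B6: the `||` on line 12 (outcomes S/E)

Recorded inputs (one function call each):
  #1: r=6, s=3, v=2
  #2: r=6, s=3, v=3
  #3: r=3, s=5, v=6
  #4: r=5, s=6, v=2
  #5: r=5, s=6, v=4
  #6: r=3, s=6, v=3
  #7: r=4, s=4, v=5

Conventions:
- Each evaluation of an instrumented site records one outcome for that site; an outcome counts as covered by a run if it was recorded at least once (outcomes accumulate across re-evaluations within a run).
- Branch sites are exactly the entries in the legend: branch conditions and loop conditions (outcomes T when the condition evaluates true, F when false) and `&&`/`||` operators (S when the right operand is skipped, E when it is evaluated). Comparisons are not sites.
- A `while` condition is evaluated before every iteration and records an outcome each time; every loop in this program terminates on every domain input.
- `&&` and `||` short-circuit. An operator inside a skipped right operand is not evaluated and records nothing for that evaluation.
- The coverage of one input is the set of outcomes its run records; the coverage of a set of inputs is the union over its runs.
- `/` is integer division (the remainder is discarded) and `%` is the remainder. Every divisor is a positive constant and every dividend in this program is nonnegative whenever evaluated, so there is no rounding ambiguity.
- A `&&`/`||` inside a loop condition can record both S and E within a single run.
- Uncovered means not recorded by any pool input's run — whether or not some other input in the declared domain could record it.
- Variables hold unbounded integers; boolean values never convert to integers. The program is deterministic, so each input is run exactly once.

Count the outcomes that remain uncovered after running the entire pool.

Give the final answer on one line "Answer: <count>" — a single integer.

test 1 (r=6, s=3, v=2) fires B2->E, B1->F, B3->F, B6->S, B5->T; hits B1=F, B2=E, B3=F, B5=T, B6=S
test 2 (r=6, s=3, v=3) fires B2->E, B1->T, B2->E, B1->T, B2->E, B1->T, B2->E, B1->T, B2->E, B1->T, B2->E, B1->T, B2->E, B1->T, ...; hits B1=T, B1=F, B2=S, B2=E, B3=F, B5=T, B6=S
test 3 (r=3, s=5, v=6) fires B2->E, B1->F, B3->F, B6->E, B5->T; hits B1=F, B2=E, B3=F, B5=T, B6=E
test 4 (r=5, s=6, v=2) fires B2->E, B1->F, B3->T, B4->F; hits B1=F, B2=E, B3=T, B4=F
test 5 (r=5, s=6, v=4) fires B2->E, B1->F, B3->T, B4->F; hits B1=F, B2=E, B3=T, B4=F
test 6 (r=3, s=6, v=3) fires B2->E, B1->T, B2->E, B1->T, B2->E, B1->T, B2->S, B1->F, B3->T, B4->T; hits B1=T, B1=F, B2=S, B2=E, B3=T, B4=T
test 7 (r=4, s=4, v=5) fires B2->E, B1->F, B3->F, B6->E, B5->T; hits B1=F, B2=E, B3=F, B5=T, B6=E
union over the pool: B1=T, B1=F, B2=S, B2=E, B3=T, B3=F, B4=T, B4=F, B5=T, B6=S, B6=E
uncovered (1 of 12): B5=F

Answer: 1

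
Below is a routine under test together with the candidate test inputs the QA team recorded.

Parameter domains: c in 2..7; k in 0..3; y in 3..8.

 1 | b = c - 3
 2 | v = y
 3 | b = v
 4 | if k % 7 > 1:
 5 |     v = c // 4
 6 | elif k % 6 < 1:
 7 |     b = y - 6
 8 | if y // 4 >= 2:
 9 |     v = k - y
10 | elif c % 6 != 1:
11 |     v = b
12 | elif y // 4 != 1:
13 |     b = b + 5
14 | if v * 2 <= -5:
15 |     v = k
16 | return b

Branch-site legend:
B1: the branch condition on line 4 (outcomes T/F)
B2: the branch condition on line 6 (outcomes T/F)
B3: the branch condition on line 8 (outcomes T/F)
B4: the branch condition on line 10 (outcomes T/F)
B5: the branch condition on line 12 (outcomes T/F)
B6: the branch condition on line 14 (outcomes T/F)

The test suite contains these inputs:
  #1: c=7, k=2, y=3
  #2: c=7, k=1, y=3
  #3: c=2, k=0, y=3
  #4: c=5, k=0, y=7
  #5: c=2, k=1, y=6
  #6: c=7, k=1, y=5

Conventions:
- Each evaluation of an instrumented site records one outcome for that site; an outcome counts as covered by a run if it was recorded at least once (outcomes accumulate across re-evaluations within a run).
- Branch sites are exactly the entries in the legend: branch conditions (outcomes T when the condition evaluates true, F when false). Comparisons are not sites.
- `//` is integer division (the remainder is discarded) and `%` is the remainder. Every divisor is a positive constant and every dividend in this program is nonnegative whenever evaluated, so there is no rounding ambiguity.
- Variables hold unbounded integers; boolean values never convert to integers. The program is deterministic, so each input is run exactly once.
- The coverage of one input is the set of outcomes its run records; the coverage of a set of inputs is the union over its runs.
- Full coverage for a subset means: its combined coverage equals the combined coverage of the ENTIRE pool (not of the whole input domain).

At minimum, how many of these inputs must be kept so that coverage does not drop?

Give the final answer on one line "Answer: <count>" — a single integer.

run #1 (c=7, k=2, y=3) runs B1->T, B3->F, B4->F, B5->T, B6->F; records B1=T, B3=F, B4=F, B5=T, B6=F
run #2 (c=7, k=1, y=3) runs B1->F, B2->F, B3->F, B4->F, B5->T, B6->F; records B1=F, B2=F, B3=F, B4=F, B5=T, B6=F
run #3 (c=2, k=0, y=3) runs B1->F, B2->T, B3->F, B4->T, B6->T; records B1=F, B2=T, B3=F, B4=T, B6=T
run #4 (c=5, k=0, y=7) runs B1->F, B2->T, B3->F, B4->T, B6->F; records B1=F, B2=T, B3=F, B4=T, B6=F
run #5 (c=2, k=1, y=6) runs B1->F, B2->F, B3->F, B4->T, B6->F; records B1=F, B2=F, B3=F, B4=T, B6=F
run #6 (c=7, k=1, y=5) runs B1->F, B2->F, B3->F, B4->F, B5->F, B6->F; records B1=F, B2=F, B3=F, B4=F, B5=F, B6=F
union over all inputs: B1=T, B1=F, B2=T, B2=F, B3=F, B4=T, B4=F, B5=T, B5=F, B6=T, B6=F (11 outcomes)
size 1 is not enough: best union over all size-1 subsets is 6/11
size 2 is not enough: best union over all size-2 subsets is 9/11
at size 3, {1, 3, 6} reaches all 11 outcomes; every lexicographically earlier size-3 subset fails

Answer: 3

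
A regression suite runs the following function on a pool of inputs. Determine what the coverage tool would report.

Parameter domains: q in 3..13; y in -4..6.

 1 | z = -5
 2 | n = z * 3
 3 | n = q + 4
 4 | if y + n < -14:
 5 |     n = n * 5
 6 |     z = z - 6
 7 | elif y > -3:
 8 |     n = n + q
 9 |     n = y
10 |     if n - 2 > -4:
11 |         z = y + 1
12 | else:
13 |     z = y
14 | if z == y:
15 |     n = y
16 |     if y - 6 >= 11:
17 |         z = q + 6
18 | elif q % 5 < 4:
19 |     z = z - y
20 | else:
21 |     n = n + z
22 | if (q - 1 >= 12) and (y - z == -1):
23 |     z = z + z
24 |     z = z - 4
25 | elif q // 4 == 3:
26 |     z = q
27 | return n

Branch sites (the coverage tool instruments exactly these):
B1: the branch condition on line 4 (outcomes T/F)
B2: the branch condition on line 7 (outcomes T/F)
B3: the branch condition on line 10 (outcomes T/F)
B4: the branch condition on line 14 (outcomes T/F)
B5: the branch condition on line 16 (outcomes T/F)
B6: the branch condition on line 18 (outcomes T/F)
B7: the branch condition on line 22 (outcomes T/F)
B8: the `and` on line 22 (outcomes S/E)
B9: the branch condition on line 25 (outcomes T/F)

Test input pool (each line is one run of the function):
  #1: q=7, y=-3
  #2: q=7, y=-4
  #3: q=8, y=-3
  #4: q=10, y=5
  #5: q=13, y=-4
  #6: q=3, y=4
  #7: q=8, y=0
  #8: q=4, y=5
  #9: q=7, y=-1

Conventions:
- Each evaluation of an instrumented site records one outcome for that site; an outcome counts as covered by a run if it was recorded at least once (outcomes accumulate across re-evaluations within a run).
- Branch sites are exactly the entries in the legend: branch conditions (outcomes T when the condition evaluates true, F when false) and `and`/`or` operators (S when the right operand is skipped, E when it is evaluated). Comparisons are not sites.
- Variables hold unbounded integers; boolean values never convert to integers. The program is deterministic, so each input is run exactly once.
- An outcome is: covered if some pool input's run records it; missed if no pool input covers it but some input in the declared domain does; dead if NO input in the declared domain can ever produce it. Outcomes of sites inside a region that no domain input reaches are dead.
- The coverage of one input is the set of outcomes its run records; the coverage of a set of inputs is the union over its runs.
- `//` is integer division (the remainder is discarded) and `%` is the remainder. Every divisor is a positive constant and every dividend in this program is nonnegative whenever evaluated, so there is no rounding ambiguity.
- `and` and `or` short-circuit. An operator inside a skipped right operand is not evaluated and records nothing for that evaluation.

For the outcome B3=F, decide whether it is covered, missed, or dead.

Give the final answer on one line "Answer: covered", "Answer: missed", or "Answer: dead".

no pool input records B3=F
but domain input (q=3, y=-2) does record it -> reachable, so missed

Answer: missed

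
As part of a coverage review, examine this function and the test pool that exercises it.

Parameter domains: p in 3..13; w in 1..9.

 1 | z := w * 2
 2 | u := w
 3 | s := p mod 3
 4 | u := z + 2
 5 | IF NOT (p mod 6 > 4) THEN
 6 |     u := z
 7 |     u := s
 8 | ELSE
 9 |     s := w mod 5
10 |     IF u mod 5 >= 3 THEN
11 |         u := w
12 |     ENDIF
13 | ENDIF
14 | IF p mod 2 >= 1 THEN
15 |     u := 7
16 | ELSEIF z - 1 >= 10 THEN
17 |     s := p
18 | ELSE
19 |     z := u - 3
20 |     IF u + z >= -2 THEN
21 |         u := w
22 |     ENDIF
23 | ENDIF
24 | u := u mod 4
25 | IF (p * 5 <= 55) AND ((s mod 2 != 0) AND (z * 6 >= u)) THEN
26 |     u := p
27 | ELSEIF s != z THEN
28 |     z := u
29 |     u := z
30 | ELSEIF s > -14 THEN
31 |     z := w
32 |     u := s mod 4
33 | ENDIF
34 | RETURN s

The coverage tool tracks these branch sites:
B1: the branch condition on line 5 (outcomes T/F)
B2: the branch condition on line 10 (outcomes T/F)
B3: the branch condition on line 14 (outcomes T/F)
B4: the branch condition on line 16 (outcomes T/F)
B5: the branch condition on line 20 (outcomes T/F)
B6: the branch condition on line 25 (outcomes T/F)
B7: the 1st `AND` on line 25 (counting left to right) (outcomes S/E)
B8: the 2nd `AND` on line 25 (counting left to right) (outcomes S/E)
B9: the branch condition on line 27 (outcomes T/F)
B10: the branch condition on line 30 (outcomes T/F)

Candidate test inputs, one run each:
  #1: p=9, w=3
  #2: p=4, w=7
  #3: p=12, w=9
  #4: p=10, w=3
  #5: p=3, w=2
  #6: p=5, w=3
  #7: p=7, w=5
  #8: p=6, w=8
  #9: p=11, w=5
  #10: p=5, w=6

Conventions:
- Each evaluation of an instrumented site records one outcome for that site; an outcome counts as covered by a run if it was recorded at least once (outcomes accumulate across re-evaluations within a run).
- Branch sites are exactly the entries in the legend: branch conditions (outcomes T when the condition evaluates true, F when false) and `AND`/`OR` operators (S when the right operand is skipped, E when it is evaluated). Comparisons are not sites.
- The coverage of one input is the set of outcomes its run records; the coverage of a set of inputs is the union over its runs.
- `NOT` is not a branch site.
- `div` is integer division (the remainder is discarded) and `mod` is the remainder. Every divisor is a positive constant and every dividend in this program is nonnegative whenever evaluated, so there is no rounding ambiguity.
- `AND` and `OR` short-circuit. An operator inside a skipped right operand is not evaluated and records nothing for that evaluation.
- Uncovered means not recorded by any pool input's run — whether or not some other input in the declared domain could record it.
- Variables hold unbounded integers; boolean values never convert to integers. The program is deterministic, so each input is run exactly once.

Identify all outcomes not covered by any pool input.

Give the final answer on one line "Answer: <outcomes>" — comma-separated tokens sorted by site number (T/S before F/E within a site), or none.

#1 (p=9, w=3) -> B1->T, B3->T, B7->E, B8->S, B6->F, B9->T; covered: B1=T, B3=T, B6=F, B7=E, B8=S, B9=T
#2 (p=4, w=7) -> B1->T, B3->F, B4->T, B7->E, B8->S, B6->F, B9->T; covered: B1=T, B3=F, B4=T, B6=F, B7=E, B8=S, B9=T
#3 (p=12, w=9) -> B1->T, B3->F, B4->T, B7->S, B6->F, B9->T; covered: B1=T, B3=F, B4=T, B6=F, B7=S, B9=T
#4 (p=10, w=3) -> B1->T, B3->F, B4->F, B5->T, B7->E, B8->E, B6->F, B9->T; covered: B1=T, B3=F, B4=F, B5=T, B6=F, B7=E, B8=E, B9=T
#5 (p=3, w=2) -> B1->T, B3->T, B7->E, B8->S, B6->F, B9->T; covered: B1=T, B3=T, B6=F, B7=E, B8=S, B9=T
#6 (p=5, w=3) -> B1->F, B2->T, B3->T, B7->E, B8->E, B6->T; covered: B1=F, B2=T, B3=T, B6=T, B7=E, B8=E
#7 (p=7, w=5) -> B1->T, B3->T, B7->E, B8->E, B6->T; covered: B1=T, B3=T, B6=T, B7=E, B8=E
#8 (p=6, w=8) -> B1->T, B3->F, B4->T, B7->E, B8->S, B6->F, B9->T; covered: B1=T, B3=F, B4=T, B6=F, B7=E, B8=S, B9=T
#9 (p=11, w=5) -> B1->F, B2->F, B3->T, B7->E, B8->S, B6->F, B9->T; covered: B1=F, B2=F, B3=T, B6=F, B7=E, B8=S, B9=T
#10 (p=5, w=6) -> B1->F, B2->T, B3->T, B7->E, B8->E, B6->T; covered: B1=F, B2=T, B3=T, B6=T, B7=E, B8=E
union over the pool: B1=T, B1=F, B2=T, B2=F, B3=T, B3=F, B4=T, B4=F, B5=T, B6=T, B6=F, B7=S, B7=E, B8=S, B8=E, B9=T
uncovered (4 of 20): B5=F, B9=F, B10=T, B10=F

Answer: B5=F, B9=F, B10=T, B10=F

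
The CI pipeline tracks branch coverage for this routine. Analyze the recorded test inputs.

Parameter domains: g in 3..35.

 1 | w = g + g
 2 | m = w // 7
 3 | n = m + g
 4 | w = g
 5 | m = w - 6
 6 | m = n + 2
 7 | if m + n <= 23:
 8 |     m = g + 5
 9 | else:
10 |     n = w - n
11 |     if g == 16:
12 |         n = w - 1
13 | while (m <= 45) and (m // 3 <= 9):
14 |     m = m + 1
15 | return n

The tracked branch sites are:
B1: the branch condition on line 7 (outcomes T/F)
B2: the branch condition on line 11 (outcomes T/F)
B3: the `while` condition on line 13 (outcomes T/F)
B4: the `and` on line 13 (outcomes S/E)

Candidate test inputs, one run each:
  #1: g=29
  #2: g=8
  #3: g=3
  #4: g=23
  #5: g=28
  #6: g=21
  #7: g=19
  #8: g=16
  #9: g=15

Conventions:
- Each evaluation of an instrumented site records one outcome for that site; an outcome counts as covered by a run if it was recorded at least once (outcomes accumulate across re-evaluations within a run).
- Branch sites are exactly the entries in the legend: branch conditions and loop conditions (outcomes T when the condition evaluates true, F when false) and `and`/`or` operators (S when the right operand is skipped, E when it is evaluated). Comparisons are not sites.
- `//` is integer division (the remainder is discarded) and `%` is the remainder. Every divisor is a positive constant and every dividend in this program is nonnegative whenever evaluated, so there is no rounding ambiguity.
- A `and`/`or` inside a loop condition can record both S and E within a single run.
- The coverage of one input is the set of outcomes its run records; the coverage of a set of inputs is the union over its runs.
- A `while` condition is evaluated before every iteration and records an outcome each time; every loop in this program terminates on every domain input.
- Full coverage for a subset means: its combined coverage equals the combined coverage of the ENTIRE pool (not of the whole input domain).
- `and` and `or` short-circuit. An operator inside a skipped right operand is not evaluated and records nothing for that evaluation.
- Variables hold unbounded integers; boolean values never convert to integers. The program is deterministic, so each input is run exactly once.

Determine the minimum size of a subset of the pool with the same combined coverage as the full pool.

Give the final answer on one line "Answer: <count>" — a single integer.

test 1 (g=29) hits B1=F, B2=F, B3=F, B4=E
test 2 (g=8) hits B1=T, B3=T, B3=F, B4=E
test 3 (g=3) hits B1=T, B3=T, B3=F, B4=E
test 4 (g=23) hits B1=F, B2=F, B3=F, B4=E
test 5 (g=28) hits B1=F, B2=F, B3=F, B4=E
test 6 (g=21) hits B1=F, B2=F, B3=T, B3=F, B4=E
test 7 (g=19) hits B1=F, B2=F, B3=T, B3=F, B4=E
test 8 (g=16) hits B1=F, B2=T, B3=T, B3=F, B4=E
test 9 (g=15) hits B1=F, B2=F, B3=T, B3=F, B4=E
pool-wide coverage (7 outcomes): B1=T, B1=F, B2=T, B2=F, B3=T, B3=F, B4=E
size 1 is not enough: best union over all size-1 subsets is 5/7
size 2 is not enough: best union over all size-2 subsets is 6/7
the canonical winner is {1, 2, 8}: size 3, full 7-outcome coverage, earliest index list among size-3 covers

Answer: 3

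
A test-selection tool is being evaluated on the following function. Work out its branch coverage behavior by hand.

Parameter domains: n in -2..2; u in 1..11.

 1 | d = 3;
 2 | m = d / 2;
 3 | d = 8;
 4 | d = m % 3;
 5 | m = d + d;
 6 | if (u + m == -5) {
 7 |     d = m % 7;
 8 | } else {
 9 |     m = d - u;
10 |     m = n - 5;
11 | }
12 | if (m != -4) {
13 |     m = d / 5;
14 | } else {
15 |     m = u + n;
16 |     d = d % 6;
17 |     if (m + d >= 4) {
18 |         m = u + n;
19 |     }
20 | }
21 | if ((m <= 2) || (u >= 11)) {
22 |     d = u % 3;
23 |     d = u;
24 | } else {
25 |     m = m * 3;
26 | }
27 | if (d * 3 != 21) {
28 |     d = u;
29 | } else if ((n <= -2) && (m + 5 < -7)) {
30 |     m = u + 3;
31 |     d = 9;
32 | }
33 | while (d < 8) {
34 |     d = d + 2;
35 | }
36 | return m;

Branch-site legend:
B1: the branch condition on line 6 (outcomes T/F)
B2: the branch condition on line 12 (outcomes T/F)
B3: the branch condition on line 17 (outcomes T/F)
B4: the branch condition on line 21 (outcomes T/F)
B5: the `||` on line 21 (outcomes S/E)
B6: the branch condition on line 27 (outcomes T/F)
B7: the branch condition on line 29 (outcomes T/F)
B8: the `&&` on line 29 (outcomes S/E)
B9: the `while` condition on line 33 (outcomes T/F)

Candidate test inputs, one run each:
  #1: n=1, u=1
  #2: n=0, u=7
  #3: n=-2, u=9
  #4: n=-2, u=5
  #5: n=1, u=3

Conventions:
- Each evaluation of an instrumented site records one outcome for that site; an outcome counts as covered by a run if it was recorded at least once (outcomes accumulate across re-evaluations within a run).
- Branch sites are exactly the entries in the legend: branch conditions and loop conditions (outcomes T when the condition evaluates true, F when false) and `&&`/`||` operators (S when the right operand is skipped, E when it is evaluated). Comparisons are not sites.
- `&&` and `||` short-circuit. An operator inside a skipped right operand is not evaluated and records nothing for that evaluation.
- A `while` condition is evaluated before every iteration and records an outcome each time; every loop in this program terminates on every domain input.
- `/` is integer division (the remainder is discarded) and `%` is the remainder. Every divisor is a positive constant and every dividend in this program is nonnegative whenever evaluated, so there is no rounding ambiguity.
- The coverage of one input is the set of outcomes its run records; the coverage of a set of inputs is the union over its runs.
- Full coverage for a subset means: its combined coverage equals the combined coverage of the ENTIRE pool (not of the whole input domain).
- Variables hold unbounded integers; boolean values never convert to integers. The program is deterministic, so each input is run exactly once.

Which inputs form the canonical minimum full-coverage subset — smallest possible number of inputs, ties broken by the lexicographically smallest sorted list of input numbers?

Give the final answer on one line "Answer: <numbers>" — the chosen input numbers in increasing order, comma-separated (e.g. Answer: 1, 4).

test 1 (n=1, u=1) fires B1->F, B2->F, B3->F, B5->S, B4->T, B6->T, B9->T, B9->T, B9->T, B9->T, B9->F; hits B1=F, B2=F, B3=F, B4=T, B5=S, B6=T, B9=T, B9=F
test 2 (n=0, u=7) fires B1->F, B2->T, B5->S, B4->T, B6->F, B8->S, B7->F, B9->T, B9->F; hits B1=F, B2=T, B4=T, B5=S, B6=F, B7=F, B8=S, B9=T, B9=F
test 3 (n=-2, u=9) fires B1->F, B2->T, B5->S, B4->T, B6->T, B9->F; hits B1=F, B2=T, B4=T, B5=S, B6=T, B9=F
test 4 (n=-2, u=5) fires B1->F, B2->T, B5->S, B4->T, B6->T, B9->T, B9->T, B9->F; hits B1=F, B2=T, B4=T, B5=S, B6=T, B9=T, B9=F
test 5 (n=1, u=3) fires B1->F, B2->F, B3->T, B5->E, B4->F, B6->T, B9->T, B9->T, B9->T, B9->F; hits B1=F, B2=F, B3=T, B4=F, B5=E, B6=T, B9=T, B9=F
together the pool reaches 15 outcomes: B1=F, B2=T, B2=F, B3=T, B3=F, B4=T, B4=F, B5=S, B5=E, B6=T, B6=F, B7=F, B8=S, B9=T, B9=F
every size-1 subset falls short of the 15 outcomes (best: 9/15)
every size-2 subset falls short of the 15 outcomes (best: 14/15)
size 3: inputs {1, 2, 5} cover all 15 outcomes, and no lexicographically smaller subset of this size does

Answer: 1, 2, 5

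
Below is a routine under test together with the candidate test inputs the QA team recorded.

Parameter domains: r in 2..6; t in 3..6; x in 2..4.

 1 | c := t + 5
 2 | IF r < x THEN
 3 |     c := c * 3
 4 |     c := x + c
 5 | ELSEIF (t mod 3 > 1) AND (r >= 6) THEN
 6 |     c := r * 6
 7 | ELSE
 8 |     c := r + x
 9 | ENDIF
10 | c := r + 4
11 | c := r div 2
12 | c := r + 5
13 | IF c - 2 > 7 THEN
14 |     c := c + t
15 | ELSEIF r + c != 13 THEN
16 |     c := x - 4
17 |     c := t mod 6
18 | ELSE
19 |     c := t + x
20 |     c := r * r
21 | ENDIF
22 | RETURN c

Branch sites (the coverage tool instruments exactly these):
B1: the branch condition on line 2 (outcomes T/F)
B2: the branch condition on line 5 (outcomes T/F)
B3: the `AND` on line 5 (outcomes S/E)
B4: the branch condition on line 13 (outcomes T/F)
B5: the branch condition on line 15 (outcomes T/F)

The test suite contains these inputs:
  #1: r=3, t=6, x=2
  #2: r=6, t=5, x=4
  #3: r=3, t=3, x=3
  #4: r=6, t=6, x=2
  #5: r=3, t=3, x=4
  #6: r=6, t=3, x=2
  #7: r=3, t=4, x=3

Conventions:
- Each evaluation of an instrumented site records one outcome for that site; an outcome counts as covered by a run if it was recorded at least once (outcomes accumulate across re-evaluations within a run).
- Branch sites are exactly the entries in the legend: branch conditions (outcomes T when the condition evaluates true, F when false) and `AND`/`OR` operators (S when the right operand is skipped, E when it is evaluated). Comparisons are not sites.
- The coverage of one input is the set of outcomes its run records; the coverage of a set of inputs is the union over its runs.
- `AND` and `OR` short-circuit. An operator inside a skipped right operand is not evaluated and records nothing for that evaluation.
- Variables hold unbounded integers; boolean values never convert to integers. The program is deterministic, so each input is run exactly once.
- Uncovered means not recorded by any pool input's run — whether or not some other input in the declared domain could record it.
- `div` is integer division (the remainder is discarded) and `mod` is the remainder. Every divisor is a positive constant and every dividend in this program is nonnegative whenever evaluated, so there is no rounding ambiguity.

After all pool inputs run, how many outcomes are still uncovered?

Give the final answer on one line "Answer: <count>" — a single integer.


input #1, r=3, t=6, x=2: events B1->F, B3->S, B2->F, B4->F, B5->T; outcomes B1=F, B2=F, B3=S, B4=F, B5=T
input #2, r=6, t=5, x=4: events B1->F, B3->E, B2->T, B4->T; outcomes B1=F, B2=T, B3=E, B4=T
input #3, r=3, t=3, x=3: events B1->F, B3->S, B2->F, B4->F, B5->T; outcomes B1=F, B2=F, B3=S, B4=F, B5=T
input #4, r=6, t=6, x=2: events B1->F, B3->S, B2->F, B4->T; outcomes B1=F, B2=F, B3=S, B4=T
input #5, r=3, t=3, x=4: events B1->T, B4->F, B5->T; outcomes B1=T, B4=F, B5=T
input #6, r=6, t=3, x=2: events B1->F, B3->S, B2->F, B4->T; outcomes B1=F, B2=F, B3=S, B4=T
input #7, r=3, t=4, x=3: events B1->F, B3->S, B2->F, B4->F, B5->T; outcomes B1=F, B2=F, B3=S, B4=F, B5=T
union over the pool: B1=T, B1=F, B2=T, B2=F, B3=S, B3=E, B4=T, B4=F, B5=T
uncovered (1 of 10): B5=F
Answer: 1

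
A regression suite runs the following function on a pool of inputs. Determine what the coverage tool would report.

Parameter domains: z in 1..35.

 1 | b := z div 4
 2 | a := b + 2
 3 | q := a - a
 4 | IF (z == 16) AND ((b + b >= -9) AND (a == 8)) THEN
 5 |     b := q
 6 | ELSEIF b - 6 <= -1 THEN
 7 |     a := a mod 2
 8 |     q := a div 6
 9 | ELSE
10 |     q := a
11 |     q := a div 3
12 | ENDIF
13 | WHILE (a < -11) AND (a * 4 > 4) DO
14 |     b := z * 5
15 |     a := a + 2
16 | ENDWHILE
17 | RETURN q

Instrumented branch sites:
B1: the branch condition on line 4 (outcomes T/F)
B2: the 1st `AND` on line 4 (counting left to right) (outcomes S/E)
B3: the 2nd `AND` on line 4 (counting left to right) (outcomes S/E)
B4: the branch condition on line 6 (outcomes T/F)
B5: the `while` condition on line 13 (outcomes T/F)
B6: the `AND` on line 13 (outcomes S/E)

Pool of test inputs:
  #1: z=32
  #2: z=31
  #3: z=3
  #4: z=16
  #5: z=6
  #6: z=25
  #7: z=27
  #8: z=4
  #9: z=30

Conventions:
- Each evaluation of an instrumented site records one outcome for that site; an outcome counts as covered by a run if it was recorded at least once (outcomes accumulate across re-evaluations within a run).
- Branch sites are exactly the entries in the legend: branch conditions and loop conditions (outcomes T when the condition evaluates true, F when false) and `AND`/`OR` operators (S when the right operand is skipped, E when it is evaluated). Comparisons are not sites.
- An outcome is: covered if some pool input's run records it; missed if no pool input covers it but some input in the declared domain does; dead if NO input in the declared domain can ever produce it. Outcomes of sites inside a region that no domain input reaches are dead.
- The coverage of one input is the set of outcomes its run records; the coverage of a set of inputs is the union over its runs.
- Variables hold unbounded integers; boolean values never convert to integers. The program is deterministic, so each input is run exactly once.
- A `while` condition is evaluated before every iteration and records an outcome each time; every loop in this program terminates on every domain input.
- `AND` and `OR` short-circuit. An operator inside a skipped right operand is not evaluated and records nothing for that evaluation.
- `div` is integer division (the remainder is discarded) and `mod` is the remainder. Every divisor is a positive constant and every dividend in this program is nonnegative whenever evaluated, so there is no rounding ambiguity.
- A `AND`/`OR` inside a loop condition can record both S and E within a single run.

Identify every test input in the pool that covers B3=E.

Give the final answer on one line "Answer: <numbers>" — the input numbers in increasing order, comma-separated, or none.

input #1 (z=32): misses B3=E
input #2 (z=31): misses B3=E
input #3 (z=3): misses B3=E
input #4 (z=16): covers B3=E
input #5 (z=6): misses B3=E
input #6 (z=25): misses B3=E
input #7 (z=27): misses B3=E
input #8 (z=4): misses B3=E
input #9 (z=30): misses B3=E

Answer: 4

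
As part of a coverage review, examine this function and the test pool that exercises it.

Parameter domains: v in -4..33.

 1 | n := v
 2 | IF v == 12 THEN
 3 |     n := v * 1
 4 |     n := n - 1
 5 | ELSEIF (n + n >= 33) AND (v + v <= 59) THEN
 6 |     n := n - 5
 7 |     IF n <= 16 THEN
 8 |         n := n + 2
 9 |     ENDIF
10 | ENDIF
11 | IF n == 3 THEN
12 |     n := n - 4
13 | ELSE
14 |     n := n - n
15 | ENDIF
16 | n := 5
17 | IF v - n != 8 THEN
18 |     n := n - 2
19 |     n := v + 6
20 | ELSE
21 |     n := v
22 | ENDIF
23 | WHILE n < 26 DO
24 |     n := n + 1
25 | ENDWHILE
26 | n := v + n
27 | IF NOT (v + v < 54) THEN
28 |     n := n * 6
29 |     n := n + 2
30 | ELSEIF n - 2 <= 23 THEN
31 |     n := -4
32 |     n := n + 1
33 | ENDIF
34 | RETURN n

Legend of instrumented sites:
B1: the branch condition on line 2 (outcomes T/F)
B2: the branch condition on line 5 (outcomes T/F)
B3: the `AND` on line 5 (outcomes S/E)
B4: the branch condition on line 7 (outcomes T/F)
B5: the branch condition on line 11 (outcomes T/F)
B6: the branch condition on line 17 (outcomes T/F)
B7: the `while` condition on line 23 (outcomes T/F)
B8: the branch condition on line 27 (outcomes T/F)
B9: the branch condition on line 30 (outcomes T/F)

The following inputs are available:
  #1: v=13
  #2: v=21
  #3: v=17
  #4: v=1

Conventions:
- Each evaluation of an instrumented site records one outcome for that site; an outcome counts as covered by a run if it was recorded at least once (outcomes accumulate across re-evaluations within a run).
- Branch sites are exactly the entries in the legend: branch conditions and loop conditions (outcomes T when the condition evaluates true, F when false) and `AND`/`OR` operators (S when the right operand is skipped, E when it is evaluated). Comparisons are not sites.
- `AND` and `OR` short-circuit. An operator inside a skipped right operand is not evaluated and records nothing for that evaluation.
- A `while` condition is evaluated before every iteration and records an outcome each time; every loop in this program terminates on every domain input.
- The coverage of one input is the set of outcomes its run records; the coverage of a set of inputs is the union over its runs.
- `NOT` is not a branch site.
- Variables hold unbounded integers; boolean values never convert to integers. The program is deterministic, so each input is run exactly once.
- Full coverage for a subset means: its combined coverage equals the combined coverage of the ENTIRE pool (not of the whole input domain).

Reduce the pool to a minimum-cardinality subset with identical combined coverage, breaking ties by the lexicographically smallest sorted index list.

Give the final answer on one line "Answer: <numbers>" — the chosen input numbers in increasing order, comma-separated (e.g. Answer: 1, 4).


run #1 (v=13) runs B1->F, B3->S, B2->F, B5->F, B6->F, B7->T, B7->T, B7->T, B7->T, B7->T, B7->T, B7->T, B7->T, B7->T, ...; records B1=F, B2=F, B3=S, B5=F, B6=F, B7=T, B7=F, B8=F, B9=F
run #2 (v=21) runs B1->F, B3->E, B2->T, B4->T, B5->F, B6->T, B7->F, B8->F, B9->F; records B1=F, B2=T, B3=E, B4=T, B5=F, B6=T, B7=F, B8=F, B9=F
run #3 (v=17) runs B1->F, B3->E, B2->T, B4->T, B5->F, B6->T, B7->T, B7->T, B7->T, B7->F, B8->F, B9->F; records B1=F, B2=T, B3=E, B4=T, B5=F, B6=T, B7=T, B7=F, B8=F, B9=F
run #4 (v=1) runs B1->F, B3->S, B2->F, B5->F, B6->T, B7->T, B7->T, B7->T, B7->T, B7->T, B7->T, B7->T, B7->T, B7->T, ...; records B1=F, B2=F, B3=S, B5=F, B6=T, B7=T, B7=F, B8=F, B9=F
pool-wide coverage (13 outcomes): B1=F, B2=T, B2=F, B3=S, B3=E, B4=T, B5=F, B6=T, B6=F, B7=T, B7=F, B8=F, B9=F
no size-1 subset reaches all 13 outcomes (best union: 10/13)
inputs {1, 2} (size 2) cover everything; no size-2 subset with a lexicographically smaller index list covers all 13
Answer: 1, 2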